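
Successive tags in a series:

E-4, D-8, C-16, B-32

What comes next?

A-64

Letter goes E, D, C, B → A (letters move back 1 place in the alphabet).
Second component: 4, 8, 16, 32 → 64 (×2 each step).
Combining the parts gives A-64.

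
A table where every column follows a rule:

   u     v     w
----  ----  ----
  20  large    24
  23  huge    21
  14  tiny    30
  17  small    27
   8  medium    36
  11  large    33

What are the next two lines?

2  huge  42; 5  tiny  39

Column u goes 20, 23, 14, 17, 8, 11 → 2 → 5 (alternating steps +3, −9, +3, −9, …).
Column v goes large, huge, tiny, small, medium, large → huge → tiny (repeats large → huge → tiny → small → medium).
Column w: 24, 21, 30, 27, 36, 33 → 42 → 39 (together with the column u always sums to 44).
So the next two lines are 2  huge  42 and 5  tiny  39.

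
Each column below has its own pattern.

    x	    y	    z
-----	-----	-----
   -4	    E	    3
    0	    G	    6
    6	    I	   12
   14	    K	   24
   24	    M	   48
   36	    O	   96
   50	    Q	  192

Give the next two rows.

For the column x, differences are 4, 6, 8, … (increasing by 2 each time): -4, 0, 6, 14, 24, 36, 50 → 66 → 84.
For the column y, letters move forward 2 places in the alphabet: E, G, I, K, M, O, Q → S → U.
Column z: 3, 6, 12, 24, 48, 96, 192 → 384 → 768 (×2 each step).
So the next two rows are 66  S  384 and 84  U  768.

66  S  384; 84  U  768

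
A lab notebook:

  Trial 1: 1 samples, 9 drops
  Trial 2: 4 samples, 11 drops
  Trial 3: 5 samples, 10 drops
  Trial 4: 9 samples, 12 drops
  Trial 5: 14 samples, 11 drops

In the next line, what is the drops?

13

Samples: 1, 4, 5, 9, 14 → 23 (each term is the sum of the two before it).
For the drops, alternating steps +2, −1, +2, −1, …: 9, 11, 10, 12, 11 → 13.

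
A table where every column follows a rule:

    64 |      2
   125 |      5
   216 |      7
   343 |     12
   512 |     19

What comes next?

729  31

For the first component, perfect cubes: 4³, 5³, 6³, …: 64, 125, 216, 343, 512 → 729.
Second component: each term is the sum of the two before it; 2, 5, 7, 12, 19 → 31.
Putting it together: 729  31.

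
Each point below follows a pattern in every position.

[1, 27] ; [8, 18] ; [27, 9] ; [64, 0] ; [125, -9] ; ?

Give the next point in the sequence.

For the first entry, perfect cubes: 1³, 2³, 3³, …: 1, 8, 27, 64, 125 → 216.
Second entry: −9 each step; 27, 18, 9, 0, -9 → -18.
So the next point is [216, -18].

[216, -18]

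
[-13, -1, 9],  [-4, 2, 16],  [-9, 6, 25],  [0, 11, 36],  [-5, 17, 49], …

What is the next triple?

[4, 24, 64]

First slot: -13, -4, -9, 0, -5 → 4 (alternating steps +9, −5, +9, −5, …).
Second slot — differences are 3, 4, 5, … (increasing by 1 each time): -1, 2, 6, 11, 17 → 24.
For the third slot, perfect squares: 3², 4², 5², …: 9, 16, 25, 36, 49 → 64.
So the next triple is [4, 24, 64].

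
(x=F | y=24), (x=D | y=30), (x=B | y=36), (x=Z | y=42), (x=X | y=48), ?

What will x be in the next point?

X: F, D, B, Z, X → V (letters move back 2 places in the alphabet, wrapping A→Z).

V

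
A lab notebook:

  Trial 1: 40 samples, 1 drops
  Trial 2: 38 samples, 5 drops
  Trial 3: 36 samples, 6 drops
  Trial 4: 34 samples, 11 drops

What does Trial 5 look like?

Samples — −2 each step: 40, 38, 36, 34 → 32.
Drops goes 1, 5, 6, 11 → 17 (each term is the sum of the two before it).
Combining the parts gives 32 samples, 17 drops.

32 samples, 17 drops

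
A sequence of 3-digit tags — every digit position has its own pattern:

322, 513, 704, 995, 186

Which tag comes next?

First digit: 3, 5, 7, 9, 1 → 3 (+2 each step, mod 10).
Second digit goes 2, 1, 0, 9, 8 → 7 (−1 each step, mod 10).
Third digit: +1 each step, mod 10, so 2, 3, 4, 5, 6 → 7.
So the next tag is 377.

377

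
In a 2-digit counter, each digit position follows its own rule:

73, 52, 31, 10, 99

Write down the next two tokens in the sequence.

78, 57

First digit: 7, 5, 3, 1, 9 → 7 → 5 (−2 each step, mod 10).
Second digit: 3, 2, 1, 0, 9 → 8 → 7 (−1 each step, mod 10).
Putting the parts together: 78 and then 57.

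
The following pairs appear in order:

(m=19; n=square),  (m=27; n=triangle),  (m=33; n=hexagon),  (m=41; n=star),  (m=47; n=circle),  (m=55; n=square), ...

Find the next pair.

M — alternating steps +8, +6, +8, +6, …: 19, 27, 33, 41, 47, 55 → 61.
N: square, triangle, hexagon, star, circle, square → triangle (repeats square → triangle → hexagon → star → circle).
So the next pair is (m=61; n=triangle).

(m=61; n=triangle)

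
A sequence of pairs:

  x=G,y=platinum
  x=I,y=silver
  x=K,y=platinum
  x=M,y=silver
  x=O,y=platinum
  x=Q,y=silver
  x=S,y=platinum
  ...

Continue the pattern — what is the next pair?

For the x, letters move forward 2 places in the alphabet: G, I, K, M, O, Q, S → U.
Y goes platinum, silver, platinum, silver, platinum, silver, platinum → silver (alternates platinum ↔ silver).
Putting it together: x=U,y=silver.

x=U,y=silver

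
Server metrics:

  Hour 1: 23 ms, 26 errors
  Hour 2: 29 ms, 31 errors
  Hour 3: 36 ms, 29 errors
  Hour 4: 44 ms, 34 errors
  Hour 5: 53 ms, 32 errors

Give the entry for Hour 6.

63 ms, 37 errors

For the ms, differences are 6, 7, 8, … (increasing by 1 each time): 23, 29, 36, 44, 53 → 63.
Errors goes 26, 31, 29, 34, 32 → 37 (alternating steps +5, −2, +5, −2, …).
So the next row is 63 ms, 37 errors.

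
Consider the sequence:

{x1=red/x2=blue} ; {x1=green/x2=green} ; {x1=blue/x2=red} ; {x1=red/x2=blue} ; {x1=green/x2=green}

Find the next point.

{x1=blue/x2=red}

X1: repeats red → green → blue; red, green, blue, red, green → blue.
X2: repeats blue → green → red, so blue, green, red, blue, green → red.
Combining the parts gives {x1=blue/x2=red}.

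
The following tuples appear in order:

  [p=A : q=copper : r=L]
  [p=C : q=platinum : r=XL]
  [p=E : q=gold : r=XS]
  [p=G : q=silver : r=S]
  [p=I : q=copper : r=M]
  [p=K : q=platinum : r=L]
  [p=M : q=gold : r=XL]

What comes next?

[p=O : q=silver : r=XS]

P goes A, C, E, G, I, K, M → O (letters move forward 2 places in the alphabet).
Q: repeats copper → platinum → gold → silver, so copper, platinum, gold, silver, copper, platinum, gold → silver.
R goes L, XL, XS, S, M, L, XL → XS (repeats L → XL → XS → S → M).
Combining the parts gives [p=O : q=silver : r=XS].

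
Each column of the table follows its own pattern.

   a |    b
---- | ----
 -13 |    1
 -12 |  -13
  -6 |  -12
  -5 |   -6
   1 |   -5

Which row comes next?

2  1

Column a: -13, -12, -6, -5, 1 → 2 (alternating steps +1, +6, +1, +6, …).
Column b: always the previous value of the column a, so 1, -13, -12, -6, -5 → 1.
So the next row is 2  1.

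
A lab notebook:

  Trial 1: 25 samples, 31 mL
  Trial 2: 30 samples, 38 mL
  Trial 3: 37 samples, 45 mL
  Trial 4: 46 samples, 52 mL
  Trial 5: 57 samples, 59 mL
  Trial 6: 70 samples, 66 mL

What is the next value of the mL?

73

ML: +7 each step; 31, 38, 45, 52, 59, 66 → 73.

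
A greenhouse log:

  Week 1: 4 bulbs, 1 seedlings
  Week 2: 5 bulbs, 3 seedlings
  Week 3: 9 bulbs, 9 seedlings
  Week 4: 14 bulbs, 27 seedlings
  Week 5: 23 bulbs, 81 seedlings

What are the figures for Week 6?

37 bulbs, 243 seedlings

For the bulbs, each term is the sum of the two before it: 4, 5, 9, 14, 23 → 37.
Seedlings goes 1, 3, 9, 27, 81 → 243 (×3 each step).
Combining the parts gives 37 bulbs, 243 seedlings.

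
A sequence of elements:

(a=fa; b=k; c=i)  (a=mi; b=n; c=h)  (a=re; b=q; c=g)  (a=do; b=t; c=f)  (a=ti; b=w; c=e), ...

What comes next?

A: fa, mi, re, do, ti → la (runs backward through the solfège scale do→ti).
B goes k, n, q, t, w → z (letters move forward 3 places in the alphabet).
C: letters move back 1 place in the alphabet, so i, h, g, f, e → d.
So the next element is (a=la; b=z; c=d).

(a=la; b=z; c=d)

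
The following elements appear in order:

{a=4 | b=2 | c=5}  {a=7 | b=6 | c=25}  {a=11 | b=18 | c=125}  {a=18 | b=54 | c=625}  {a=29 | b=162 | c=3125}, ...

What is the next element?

{a=47 | b=486 | c=15625}

A: each term is the sum of the two before it, so 4, 7, 11, 18, 29 → 47.
For the b, ×3 each step: 2, 6, 18, 54, 162 → 486.
For the c, ×5 each step: 5, 25, 125, 625, 3125 → 15625.
Combining the parts gives {a=47 | b=486 | c=15625}.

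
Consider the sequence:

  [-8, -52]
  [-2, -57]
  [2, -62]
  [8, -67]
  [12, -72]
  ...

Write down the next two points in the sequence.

[18, -77], [22, -82]

First entry: alternating steps +6, +4, +6, +4, …, so -8, -2, 2, 8, 12 → 18 → 22.
For the second entry, −5 each step: -52, -57, -62, -67, -72 → -77 → -82.
So the next two points are [18, -77] and [22, -82].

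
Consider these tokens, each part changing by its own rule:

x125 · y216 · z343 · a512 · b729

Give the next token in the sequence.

Letter — letters move forward 1 place in the alphabet, wrapping Z→A: x, y, z, a, b → c.
Second component goes 125, 216, 343, 512, 729 → 1000 (perfect cubes: 5³, 6³, 7³, …).
So the next token is c1000.

c1000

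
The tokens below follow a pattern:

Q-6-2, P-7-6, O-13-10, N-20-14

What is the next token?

For the letter, letters move back 1 place in the alphabet: Q, P, O, N → M.
Second component: 6, 7, 13, 20 → 33 (each term is the sum of the two before it).
For the third component, +4 each step: 2, 6, 10, 14 → 18.
So the next token is M-33-18.

M-33-18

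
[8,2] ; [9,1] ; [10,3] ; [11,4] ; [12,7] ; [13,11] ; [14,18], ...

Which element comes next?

First part goes 8, 9, 10, 11, 12, 13, 14 → 15 (+1 each step).
Second part — each term is the sum of the two before it: 2, 1, 3, 4, 7, 11, 18 → 29.
So the next element is [15,29].

[15,29]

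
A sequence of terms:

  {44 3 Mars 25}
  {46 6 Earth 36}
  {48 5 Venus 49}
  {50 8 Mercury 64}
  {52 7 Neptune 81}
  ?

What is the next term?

For the first value, +2 each step: 44, 46, 48, 50, 52 → 54.
For the second value, alternating steps +3, −1, +3, −1, …: 3, 6, 5, 8, 7 → 10.
Planet — runs backward through the planets Mercury→Neptune: Mars, Earth, Venus, Mercury, Neptune → Uranus.
Fourth value — perfect squares: 5², 6², 7², …: 25, 36, 49, 64, 81 → 100.
So the next term is {54 10 Uranus 100}.

{54 10 Uranus 100}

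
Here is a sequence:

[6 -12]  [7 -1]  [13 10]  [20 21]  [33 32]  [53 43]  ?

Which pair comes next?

[86 54]

First entry: each term is the sum of the two before it, so 6, 7, 13, 20, 33, 53 → 86.
Second entry — +11 each step: -12, -1, 10, 21, 32, 43 → 54.
Combining the parts gives [86 54].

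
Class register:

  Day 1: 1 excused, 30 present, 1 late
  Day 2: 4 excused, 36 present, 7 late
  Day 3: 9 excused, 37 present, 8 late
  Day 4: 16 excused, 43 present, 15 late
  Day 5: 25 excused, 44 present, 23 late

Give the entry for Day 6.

36 excused, 50 present, 38 late

Excused goes 1, 4, 9, 16, 25 → 36 (perfect squares: 1², 2², 3², …).
Present: alternating steps +6, +1, +6, +1, …, so 30, 36, 37, 43, 44 → 50.
Late: each term is the sum of the two before it, so 1, 7, 8, 15, 23 → 38.
So the next row is 36 excused, 50 present, 38 late.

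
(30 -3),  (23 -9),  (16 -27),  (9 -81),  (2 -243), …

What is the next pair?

(-5 -729)

First component: −7 each step; 30, 23, 16, 9, 2 → -5.
Second component: ×3 each step, so -3, -9, -27, -81, -243 → -729.
So the next pair is (-5 -729).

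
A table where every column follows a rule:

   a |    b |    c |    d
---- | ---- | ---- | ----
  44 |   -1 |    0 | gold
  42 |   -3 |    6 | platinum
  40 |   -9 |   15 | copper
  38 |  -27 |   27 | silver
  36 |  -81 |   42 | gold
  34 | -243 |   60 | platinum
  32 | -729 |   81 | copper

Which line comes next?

Column a: 44, 42, 40, 38, 36, 34, 32 → 30 (−2 each step).
Column b: ×3 each step; -1, -3, -9, -27, -81, -243, -729 → -2187.
Column c: differences are 6, 9, 12, … (increasing by 3 each time); 0, 6, 15, 27, 42, 60, 81 → 105.
Column d — repeats gold → platinum → copper → silver: gold, platinum, copper, silver, gold, platinum, copper → silver.
Combining the parts gives 30  -2187  105  silver.

30  -2187  105  silver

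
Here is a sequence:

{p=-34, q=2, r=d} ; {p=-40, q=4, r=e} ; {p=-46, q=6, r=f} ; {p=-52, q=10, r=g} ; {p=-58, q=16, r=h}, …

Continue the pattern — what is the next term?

For the p, −6 each step: -34, -40, -46, -52, -58 → -64.
Q: each term is the sum of the two before it; 2, 4, 6, 10, 16 → 26.
R — letters move forward 1 place in the alphabet: d, e, f, g, h → i.
So the next term is {p=-64, q=26, r=i}.

{p=-64, q=26, r=i}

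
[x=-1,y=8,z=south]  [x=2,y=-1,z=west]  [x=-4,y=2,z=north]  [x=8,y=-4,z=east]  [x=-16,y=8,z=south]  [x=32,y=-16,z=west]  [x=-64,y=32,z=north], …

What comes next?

X goes -1, 2, -4, 8, -16, 32, -64 → 128 (×(-2) each step).
Y — always the previous value of the x: 8, -1, 2, -4, 8, -16, 32 → -64.
Z: repeats south → west → north → east; south, west, north, east, south, west, north → east.
So the next element is [x=128,y=-64,z=east].

[x=128,y=-64,z=east]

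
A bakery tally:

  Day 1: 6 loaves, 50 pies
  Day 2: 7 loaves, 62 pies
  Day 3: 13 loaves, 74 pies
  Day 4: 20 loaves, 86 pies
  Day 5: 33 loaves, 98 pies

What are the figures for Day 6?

53 loaves, 110 pies

Loaves — each term is the sum of the two before it: 6, 7, 13, 20, 33 → 53.
Pies: 50, 62, 74, 86, 98 → 110 (+12 each step).
Combining the parts gives 53 loaves, 110 pies.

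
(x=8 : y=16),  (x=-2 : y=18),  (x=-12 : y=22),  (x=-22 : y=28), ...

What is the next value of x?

X: −10 each step, so 8, -2, -12, -22 → -32.
Y: differences are 2, 4, 6, … (increasing by 2 each time), so 16, 18, 22, 28 → 36.

-32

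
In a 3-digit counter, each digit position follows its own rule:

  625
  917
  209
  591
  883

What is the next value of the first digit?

1

First digit — +3 each step, mod 10: 6, 9, 2, 5, 8 → 1.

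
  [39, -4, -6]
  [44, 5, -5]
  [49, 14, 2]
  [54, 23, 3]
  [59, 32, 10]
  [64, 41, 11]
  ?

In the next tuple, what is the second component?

50

Second component — +9 each step: -4, 5, 14, 23, 32, 41 → 50.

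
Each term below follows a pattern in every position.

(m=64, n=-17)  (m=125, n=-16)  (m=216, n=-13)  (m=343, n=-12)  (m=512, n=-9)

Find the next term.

M: perfect cubes: 4³, 5³, 6³, …; 64, 125, 216, 343, 512 → 729.
N goes -17, -16, -13, -12, -9 → -8 (alternating steps +1, +3, +1, +3, …).
So the next term is (m=729, n=-8).

(m=729, n=-8)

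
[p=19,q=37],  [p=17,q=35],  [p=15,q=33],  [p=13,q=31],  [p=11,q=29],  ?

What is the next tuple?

[p=9,q=27]

P — −2 each step: 19, 17, 15, 13, 11 → 9.
Q — −2 each step: 37, 35, 33, 31, 29 → 27.
Combining the parts gives [p=9,q=27].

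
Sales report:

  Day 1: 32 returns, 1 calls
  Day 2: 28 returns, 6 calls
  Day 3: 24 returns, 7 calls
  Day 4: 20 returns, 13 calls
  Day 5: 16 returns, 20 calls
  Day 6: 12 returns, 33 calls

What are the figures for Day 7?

For the returns, −4 each step: 32, 28, 24, 20, 16, 12 → 8.
Calls goes 1, 6, 7, 13, 20, 33 → 53 (each term is the sum of the two before it).
Combining the parts gives 8 returns, 53 calls.

8 returns, 53 calls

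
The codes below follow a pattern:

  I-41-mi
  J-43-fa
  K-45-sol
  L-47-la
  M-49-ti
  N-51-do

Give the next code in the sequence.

O-53-re

Letter goes I, J, K, L, M, N → O (letters move forward 1 place in the alphabet).
Second component: +2 each step, so 41, 43, 45, 47, 49, 51 → 53.
Note — runs through the solfège scale do→ti: mi, fa, sol, la, ti, do → re.
Putting it together: O-53-re.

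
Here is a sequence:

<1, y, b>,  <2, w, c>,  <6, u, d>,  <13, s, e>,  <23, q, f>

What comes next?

<36, o, g>

For the first component, differences are 1, 4, 7, … (increasing by 3 each time): 1, 2, 6, 13, 23 → 36.
For the first letter, letters move back 2 places in the alphabet: y, w, u, s, q → o.
For the second letter, letters move forward 1 place in the alphabet: b, c, d, e, f → g.
Combining the parts gives <36, o, g>.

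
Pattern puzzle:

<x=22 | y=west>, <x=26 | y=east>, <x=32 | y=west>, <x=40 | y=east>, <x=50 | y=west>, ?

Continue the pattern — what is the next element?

<x=62 | y=east>

X: 22, 26, 32, 40, 50 → 62 (differences are 4, 6, 8, … (increasing by 2 each time)).
For the y, alternates west ↔ east: west, east, west, east, west → east.
Putting it together: <x=62 | y=east>.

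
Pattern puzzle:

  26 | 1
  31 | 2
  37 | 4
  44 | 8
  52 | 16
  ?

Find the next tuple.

For the first part, differences are 5, 6, 7, … (increasing by 1 each time): 26, 31, 37, 44, 52 → 61.
For the second part, ×2 each step: 1, 2, 4, 8, 16 → 32.
Putting it together: 61 | 32.

61 | 32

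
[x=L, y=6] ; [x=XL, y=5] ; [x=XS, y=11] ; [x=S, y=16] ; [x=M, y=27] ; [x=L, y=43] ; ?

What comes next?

X: repeats L → XL → XS → S → M, so L, XL, XS, S, M, L → XL.
Y: each term is the sum of the two before it; 6, 5, 11, 16, 27, 43 → 70.
So the next point is [x=XL, y=70].

[x=XL, y=70]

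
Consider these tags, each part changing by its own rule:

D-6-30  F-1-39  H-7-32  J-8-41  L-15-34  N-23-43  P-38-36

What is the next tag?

R-61-45

Letter goes D, F, H, J, L, N, P → R (letters move forward 2 places in the alphabet).
Second component: 6, 1, 7, 8, 15, 23, 38 → 61 (each term is the sum of the two before it).
Third component: 30, 39, 32, 41, 34, 43, 36 → 45 (alternating steps +9, −7, +9, −7, …).
Combining the parts gives R-61-45.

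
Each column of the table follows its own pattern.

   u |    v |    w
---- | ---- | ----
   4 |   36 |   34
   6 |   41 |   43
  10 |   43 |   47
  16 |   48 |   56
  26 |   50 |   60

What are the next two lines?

For the column u, each term is the sum of the two before it: 4, 6, 10, 16, 26 → 42 → 68.
Column v: alternating steps +5, +2, +5, +2, …, so 36, 41, 43, 48, 50 → 55 → 57.
For the column w, alternating steps +9, +4, +9, +4, …: 34, 43, 47, 56, 60 → 69 → 73.
Putting the parts together: 42  55  69 and then 68  57  73.

42  55  69; 68  57  73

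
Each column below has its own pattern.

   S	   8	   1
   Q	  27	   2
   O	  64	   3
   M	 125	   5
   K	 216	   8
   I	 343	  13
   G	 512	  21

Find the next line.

Letter: letters move back 2 places in the alphabet, so S, Q, O, M, K, I, G → E.
Second component — perfect cubes: 2³, 3³, 4³, …: 8, 27, 64, 125, 216, 343, 512 → 729.
Third component: 1, 2, 3, 5, 8, 13, 21 → 34 (each term is the sum of the two before it).
Combining the parts gives E  729  34.

E  729  34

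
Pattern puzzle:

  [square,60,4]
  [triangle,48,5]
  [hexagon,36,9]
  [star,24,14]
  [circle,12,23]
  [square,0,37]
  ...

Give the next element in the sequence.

[triangle,-12,60]

Shape: square, triangle, hexagon, star, circle, square → triangle (repeats square → triangle → hexagon → star → circle).
Second slot: −12 each step, so 60, 48, 36, 24, 12, 0 → -12.
Third slot: each term is the sum of the two before it, so 4, 5, 9, 14, 23, 37 → 60.
So the next element is [triangle,-12,60].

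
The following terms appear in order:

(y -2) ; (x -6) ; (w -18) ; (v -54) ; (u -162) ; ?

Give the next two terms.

(t -486), (s -1458)

For the letter, letters move back 1 place in the alphabet: y, x, w, v, u → t → s.
Second value: ×3 each step; -2, -6, -18, -54, -162 → -486 → -1458.
So the next two terms are (t -486) and (s -1458).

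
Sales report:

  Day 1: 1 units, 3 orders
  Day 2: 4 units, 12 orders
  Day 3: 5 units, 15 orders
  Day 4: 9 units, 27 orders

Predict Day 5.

14 units, 42 orders

For the units, each term is the sum of the two before it: 1, 4, 5, 9 → 14.
Orders goes 3, 12, 15, 27 → 42 (always 3 × the units).
Putting it together: 14 units, 42 orders.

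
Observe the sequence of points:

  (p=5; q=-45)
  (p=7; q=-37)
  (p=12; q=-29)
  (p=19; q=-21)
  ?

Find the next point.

(p=31; q=-13)

P: each term is the sum of the two before it; 5, 7, 12, 19 → 31.
For the q, +8 each step: -45, -37, -29, -21 → -13.
Combining the parts gives (p=31; q=-13).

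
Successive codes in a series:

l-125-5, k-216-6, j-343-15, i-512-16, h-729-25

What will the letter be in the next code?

Letter: letters move back 1 place in the alphabet; l, k, j, i, h → g.

g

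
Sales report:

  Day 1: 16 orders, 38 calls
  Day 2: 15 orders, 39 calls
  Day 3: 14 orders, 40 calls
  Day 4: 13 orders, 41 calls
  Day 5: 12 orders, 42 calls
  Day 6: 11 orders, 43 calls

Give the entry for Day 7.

10 orders, 44 calls

Orders: 16, 15, 14, 13, 12, 11 → 10 (−1 each step).
Calls — together with the orders always sums to 54: 38, 39, 40, 41, 42, 43 → 44.
So the next row is 10 orders, 44 calls.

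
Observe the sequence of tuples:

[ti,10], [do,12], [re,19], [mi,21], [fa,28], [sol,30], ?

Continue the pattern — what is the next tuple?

Note: runs through the solfège scale do→ti, so ti, do, re, mi, fa, sol → la.
Second entry: 10, 12, 19, 21, 28, 30 → 37 (alternating steps +2, +7, +2, +7, …).
Putting it together: [la,37].

[la,37]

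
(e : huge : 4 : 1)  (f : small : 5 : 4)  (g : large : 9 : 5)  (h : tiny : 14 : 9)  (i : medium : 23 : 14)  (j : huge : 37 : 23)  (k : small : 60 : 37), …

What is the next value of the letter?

l

For the letter, letters move forward 1 place in the alphabet: e, f, g, h, i, j, k → l.
Size — repeats huge → small → large → tiny → medium: huge, small, large, tiny, medium, huge, small → large.
Third entry: each term is the sum of the two before it; 4, 5, 9, 14, 23, 37, 60 → 97.
Fourth entry — each term is the sum of the two before it: 1, 4, 5, 9, 14, 23, 37 → 60.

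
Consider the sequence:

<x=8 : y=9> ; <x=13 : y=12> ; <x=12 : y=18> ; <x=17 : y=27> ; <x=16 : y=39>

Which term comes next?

<x=21 : y=54>

X goes 8, 13, 12, 17, 16 → 21 (alternating steps +5, −1, +5, −1, …).
Y — differences are 3, 6, 9, … (increasing by 3 each time): 9, 12, 18, 27, 39 → 54.
So the next term is <x=21 : y=54>.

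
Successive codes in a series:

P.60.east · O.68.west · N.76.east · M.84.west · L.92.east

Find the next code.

K.100.west

Letter: P, O, N, M, L → K (letters move back 1 place in the alphabet).
Second component: +8 each step; 60, 68, 76, 84, 92 → 100.
Direction: alternates east ↔ west, so east, west, east, west, east → west.
Combining the parts gives K.100.west.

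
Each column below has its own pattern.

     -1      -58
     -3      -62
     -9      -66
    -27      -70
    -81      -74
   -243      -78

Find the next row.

First component goes -1, -3, -9, -27, -81, -243 → -729 (×3 each step).
Second component: −4 each step; -58, -62, -66, -70, -74, -78 → -82.
Combining the parts gives -729  -82.

-729  -82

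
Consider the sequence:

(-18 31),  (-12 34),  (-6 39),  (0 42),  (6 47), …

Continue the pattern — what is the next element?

First value: -18, -12, -6, 0, 6 → 12 (+6 each step).
Second value goes 31, 34, 39, 42, 47 → 50 (alternating steps +3, +5, +3, +5, …).
Combining the parts gives (12 50).

(12 50)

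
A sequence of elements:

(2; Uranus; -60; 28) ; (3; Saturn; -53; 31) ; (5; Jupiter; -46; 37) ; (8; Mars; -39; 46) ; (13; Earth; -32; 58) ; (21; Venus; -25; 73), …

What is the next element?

First part — each term is the sum of the two before it: 2, 3, 5, 8, 13, 21 → 34.
Planet — runs backward through the planets Mercury→Neptune: Uranus, Saturn, Jupiter, Mars, Earth, Venus → Mercury.
Third part: +7 each step, so -60, -53, -46, -39, -32, -25 → -18.
Fourth part: differences are 3, 6, 9, … (increasing by 3 each time); 28, 31, 37, 46, 58, 73 → 91.
So the next element is (34; Mercury; -18; 91).

(34; Mercury; -18; 91)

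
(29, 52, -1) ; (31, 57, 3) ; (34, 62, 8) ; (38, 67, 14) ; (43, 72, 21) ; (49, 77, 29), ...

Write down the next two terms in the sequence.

(56, 82, 38), (64, 87, 48)

First entry: 29, 31, 34, 38, 43, 49 → 56 → 64 (differences are 2, 3, 4, … (increasing by 1 each time)).
Second entry — +5 each step: 52, 57, 62, 67, 72, 77 → 82 → 87.
Third entry — differences are 4, 5, 6, … (increasing by 1 each time): -1, 3, 8, 14, 21, 29 → 38 → 48.
So the next two terms are (56, 82, 38) and (64, 87, 48).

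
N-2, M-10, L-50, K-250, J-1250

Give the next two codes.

For the letter, letters move back 1 place in the alphabet: N, M, L, K, J → I → H.
Second component: ×5 each step, so 2, 10, 50, 250, 1250 → 6250 → 31250.
Putting the parts together: I-6250 and then H-31250.

I-6250, H-31250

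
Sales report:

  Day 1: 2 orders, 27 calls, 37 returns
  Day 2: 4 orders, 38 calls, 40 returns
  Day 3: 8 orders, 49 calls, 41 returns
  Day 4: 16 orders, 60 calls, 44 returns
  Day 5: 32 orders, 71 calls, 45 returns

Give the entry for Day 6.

64 orders, 82 calls, 48 returns

Orders: ×2 each step, so 2, 4, 8, 16, 32 → 64.
Calls — +11 each step: 27, 38, 49, 60, 71 → 82.
Returns: 37, 40, 41, 44, 45 → 48 (alternating steps +3, +1, +3, +1, …).
So the next line is 64 orders, 82 calls, 48 returns.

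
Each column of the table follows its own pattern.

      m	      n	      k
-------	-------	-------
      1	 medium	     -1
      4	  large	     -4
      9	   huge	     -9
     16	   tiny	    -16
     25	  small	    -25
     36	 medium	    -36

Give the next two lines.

49  large  -49; 64  huge  -64

For the column m, perfect squares: 1², 2², 3², …: 1, 4, 9, 16, 25, 36 → 49 → 64.
Column n: repeats medium → large → huge → tiny → small; medium, large, huge, tiny, small, medium → large → huge.
Column k: -1, -4, -9, -16, -25, -36 → -49 → -64 (always the negative of the column m).
So the next two lines are 49  large  -49 and 64  huge  -64.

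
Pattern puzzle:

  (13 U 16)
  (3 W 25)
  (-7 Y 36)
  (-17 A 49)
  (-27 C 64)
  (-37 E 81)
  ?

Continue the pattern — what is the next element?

(-47 G 100)

First part goes 13, 3, -7, -17, -27, -37 → -47 (−10 each step).
Letter goes U, W, Y, A, C, E → G (letters move forward 2 places in the alphabet, wrapping Z→A).
Third part: perfect squares: 4², 5², 6², …, so 16, 25, 36, 49, 64, 81 → 100.
Putting it together: (-47 G 100).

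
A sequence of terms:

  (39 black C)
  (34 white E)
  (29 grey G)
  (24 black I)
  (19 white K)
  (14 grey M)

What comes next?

(9 black O)

First coordinate: 39, 34, 29, 24, 19, 14 → 9 (−5 each step).
For the shade, repeats black → white → grey: black, white, grey, black, white, grey → black.
Letter goes C, E, G, I, K, M → O (letters move forward 2 places in the alphabet).
Combining the parts gives (9 black O).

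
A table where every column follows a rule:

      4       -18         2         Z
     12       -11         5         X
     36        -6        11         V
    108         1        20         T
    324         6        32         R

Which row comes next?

972  13  47  P

First component: ×3 each step; 4, 12, 36, 108, 324 → 972.
Second component: alternating steps +7, +5, +7, +5, …; -18, -11, -6, 1, 6 → 13.
Third component: differences are 3, 6, 9, … (increasing by 3 each time), so 2, 5, 11, 20, 32 → 47.
Letter: Z, X, V, T, R → P (letters move back 2 places in the alphabet).
So the next row is 972  13  47  P.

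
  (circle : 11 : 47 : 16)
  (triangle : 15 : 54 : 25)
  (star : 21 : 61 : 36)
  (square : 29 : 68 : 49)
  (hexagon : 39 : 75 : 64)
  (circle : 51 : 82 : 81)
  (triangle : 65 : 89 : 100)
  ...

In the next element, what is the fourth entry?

121

Shape: repeats circle → triangle → star → square → hexagon, so circle, triangle, star, square, hexagon, circle, triangle → star.
Second entry: 11, 15, 21, 29, 39, 51, 65 → 81 (differences are 4, 6, 8, … (increasing by 2 each time)).
Third entry goes 47, 54, 61, 68, 75, 82, 89 → 96 (+7 each step).
Fourth entry: perfect squares: 4², 5², 6², …; 16, 25, 36, 49, 64, 81, 100 → 121.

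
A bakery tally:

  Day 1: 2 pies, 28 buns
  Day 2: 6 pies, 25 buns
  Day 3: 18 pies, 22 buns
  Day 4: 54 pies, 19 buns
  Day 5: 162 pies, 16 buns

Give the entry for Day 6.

For the pies, ×3 each step: 2, 6, 18, 54, 162 → 486.
Buns — −3 each step: 28, 25, 22, 19, 16 → 13.
So the next line is 486 pies, 13 buns.

486 pies, 13 buns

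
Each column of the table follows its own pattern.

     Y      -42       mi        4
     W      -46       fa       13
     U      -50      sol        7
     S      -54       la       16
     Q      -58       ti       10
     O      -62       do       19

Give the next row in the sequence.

M  -66  re  13

Letter: Y, W, U, S, Q, O → M (letters move back 2 places in the alphabet).
Second component: −4 each step, so -42, -46, -50, -54, -58, -62 → -66.
Note — runs through the solfège scale do→ti: mi, fa, sol, la, ti, do → re.
Fourth component — alternating steps +9, −6, +9, −6, …: 4, 13, 7, 16, 10, 19 → 13.
So the next row is M  -66  re  13.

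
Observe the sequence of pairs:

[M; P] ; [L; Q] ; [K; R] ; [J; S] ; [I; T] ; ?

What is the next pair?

[H; U]

First letter: letters move back 1 place in the alphabet; M, L, K, J, I → H.
Second letter: letters move forward 1 place in the alphabet, so P, Q, R, S, T → U.
Combining the parts gives [H; U].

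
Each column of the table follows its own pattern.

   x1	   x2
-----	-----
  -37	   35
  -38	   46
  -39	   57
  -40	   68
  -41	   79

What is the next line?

Column x1: −1 each step; -37, -38, -39, -40, -41 → -42.
Column x2: +11 each step; 35, 46, 57, 68, 79 → 90.
So the next line is -42  90.

-42  90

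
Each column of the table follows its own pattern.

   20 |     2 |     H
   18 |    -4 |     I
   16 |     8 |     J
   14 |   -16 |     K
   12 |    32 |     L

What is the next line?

10  -64  M

For the first component, −2 each step: 20, 18, 16, 14, 12 → 10.
Second component: ×(-2) each step; 2, -4, 8, -16, 32 → -64.
Letter: letters move forward 1 place in the alphabet; H, I, J, K, L → M.
Putting it together: 10  -64  M.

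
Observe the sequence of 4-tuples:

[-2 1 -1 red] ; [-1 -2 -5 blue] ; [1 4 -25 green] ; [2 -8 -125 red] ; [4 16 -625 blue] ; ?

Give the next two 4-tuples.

First part: alternating steps +1, +2, +1, +2, …, so -2, -1, 1, 2, 4 → 5 → 7.
For the second part, ×(-2) each step: 1, -2, 4, -8, 16 → -32 → 64.
Third part: -1, -5, -25, -125, -625 → -3125 → -15625 (×5 each step).
For the colour, repeats red → blue → green: red, blue, green, red, blue → green → red.
So the next two 4-tuples are [5 -32 -3125 green] and [7 64 -15625 red].

[5 -32 -3125 green], [7 64 -15625 red]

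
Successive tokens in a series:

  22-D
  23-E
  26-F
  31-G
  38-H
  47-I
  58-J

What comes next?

First component: 22, 23, 26, 31, 38, 47, 58 → 71 (differences are 1, 3, 5, … (increasing by 2 each time)).
Letter: letters move forward 1 place in the alphabet; D, E, F, G, H, I, J → K.
So the next token is 71-K.

71-K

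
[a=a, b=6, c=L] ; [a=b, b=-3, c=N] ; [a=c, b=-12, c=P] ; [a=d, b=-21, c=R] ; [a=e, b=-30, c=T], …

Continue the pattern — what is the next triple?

[a=f, b=-39, c=V]

A — letters move forward 1 place in the alphabet: a, b, c, d, e → f.
B: −9 each step, so 6, -3, -12, -21, -30 → -39.
C — letters move forward 2 places in the alphabet: L, N, P, R, T → V.
Putting it together: [a=f, b=-39, c=V].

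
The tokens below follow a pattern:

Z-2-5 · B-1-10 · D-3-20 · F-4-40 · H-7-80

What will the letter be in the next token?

Letter: Z, B, D, F, H → J (letters move forward 2 places in the alphabet, wrapping Z→A).

J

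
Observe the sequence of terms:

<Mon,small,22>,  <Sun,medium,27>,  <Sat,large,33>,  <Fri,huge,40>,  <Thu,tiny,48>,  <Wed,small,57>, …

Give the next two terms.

<Tue,medium,67>, <Mon,large,78>

Day: runs backward through the weekdays Mon→Sun, so Mon, Sun, Sat, Fri, Thu, Wed → Tue → Mon.
Size: repeats small → medium → large → huge → tiny; small, medium, large, huge, tiny, small → medium → large.
Third value: differences are 5, 6, 7, … (increasing by 1 each time), so 22, 27, 33, 40, 48, 57 → 67 → 78.
Putting the parts together: <Tue,medium,67> and then <Mon,large,78>.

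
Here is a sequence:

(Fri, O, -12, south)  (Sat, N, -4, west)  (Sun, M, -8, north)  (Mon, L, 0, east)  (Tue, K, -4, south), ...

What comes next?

(Wed, J, 4, west)

Day: Fri, Sat, Sun, Mon, Tue → Wed (runs through the weekdays Mon→Sun).
Letter: letters move back 1 place in the alphabet; O, N, M, L, K → J.
Third slot: alternating steps +8, −4, +8, −4, …, so -12, -4, -8, 0, -4 → 4.
Direction: repeats south → west → north → east, so south, west, north, east, south → west.
So the next element is (Wed, J, 4, west).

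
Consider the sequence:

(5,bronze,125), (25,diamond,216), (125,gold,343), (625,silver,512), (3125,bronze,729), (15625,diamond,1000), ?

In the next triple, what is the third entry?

For the third entry, perfect cubes: 5³, 6³, 7³, …: 125, 216, 343, 512, 729, 1000 → 1331.

1331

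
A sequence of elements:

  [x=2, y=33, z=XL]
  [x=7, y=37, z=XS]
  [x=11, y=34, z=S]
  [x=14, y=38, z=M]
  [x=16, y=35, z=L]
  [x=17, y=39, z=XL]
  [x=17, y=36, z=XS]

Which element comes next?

X: 2, 7, 11, 14, 16, 17, 17 → 16 (differences are 5, 4, 3, … (decreasing by 1 each time)).
Y: 33, 37, 34, 38, 35, 39, 36 → 40 (alternating steps +4, −3, +4, −3, …).
Z — repeats XL → XS → S → M → L: XL, XS, S, M, L, XL, XS → S.
So the next element is [x=16, y=40, z=S].

[x=16, y=40, z=S]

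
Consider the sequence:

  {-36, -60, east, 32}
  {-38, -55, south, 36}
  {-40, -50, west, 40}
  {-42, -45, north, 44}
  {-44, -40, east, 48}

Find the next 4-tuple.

First part: -36, -38, -40, -42, -44 → -46 (−2 each step).
Second part goes -60, -55, -50, -45, -40 → -35 (+5 each step).
Direction: repeats east → south → west → north, so east, south, west, north, east → south.
Fourth part goes 32, 36, 40, 44, 48 → 52 (+4 each step).
So the next 4-tuple is {-46, -35, south, 52}.

{-46, -35, south, 52}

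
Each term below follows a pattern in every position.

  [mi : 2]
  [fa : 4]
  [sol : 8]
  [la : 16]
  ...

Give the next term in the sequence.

[ti : 32]

Note: runs through the solfège scale do→ti; mi, fa, sol, la → ti.
Second entry — ×2 each step: 2, 4, 8, 16 → 32.
Combining the parts gives [ti : 32].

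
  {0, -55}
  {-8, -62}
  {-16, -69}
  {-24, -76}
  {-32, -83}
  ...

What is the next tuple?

{-40, -90}

First component: −8 each step; 0, -8, -16, -24, -32 → -40.
Second component: −7 each step; -55, -62, -69, -76, -83 → -90.
So the next tuple is {-40, -90}.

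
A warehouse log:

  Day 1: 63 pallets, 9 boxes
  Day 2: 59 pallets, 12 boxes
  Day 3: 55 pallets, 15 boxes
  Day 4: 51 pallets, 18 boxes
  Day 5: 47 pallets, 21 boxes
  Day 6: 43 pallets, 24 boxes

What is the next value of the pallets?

39

Pallets — −4 each step: 63, 59, 55, 51, 47, 43 → 39.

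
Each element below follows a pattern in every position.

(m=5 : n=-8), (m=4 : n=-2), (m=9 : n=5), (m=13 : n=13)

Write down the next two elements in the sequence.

(m=22 : n=22), (m=35 : n=32)

M: each term is the sum of the two before it, so 5, 4, 9, 13 → 22 → 35.
N — differences are 6, 7, 8, … (increasing by 1 each time): -8, -2, 5, 13 → 22 → 32.
Putting the parts together: (m=22 : n=22) and then (m=35 : n=32).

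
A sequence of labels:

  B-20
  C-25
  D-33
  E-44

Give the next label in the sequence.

F-58

Letter: letters move forward 1 place in the alphabet, so B, C, D, E → F.
Second component: differences are 5, 8, 11, … (increasing by 3 each time), so 20, 25, 33, 44 → 58.
Combining the parts gives F-58.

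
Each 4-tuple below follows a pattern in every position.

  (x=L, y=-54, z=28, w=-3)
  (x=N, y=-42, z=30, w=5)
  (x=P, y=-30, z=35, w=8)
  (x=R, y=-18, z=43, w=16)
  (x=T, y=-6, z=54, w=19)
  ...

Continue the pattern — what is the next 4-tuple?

(x=V, y=6, z=68, w=27)

X — letters move forward 2 places in the alphabet: L, N, P, R, T → V.
Y — +12 each step: -54, -42, -30, -18, -6 → 6.
Z goes 28, 30, 35, 43, 54 → 68 (differences are 2, 5, 8, … (increasing by 3 each time)).
W: alternating steps +8, +3, +8, +3, …, so -3, 5, 8, 16, 19 → 27.
So the next 4-tuple is (x=V, y=6, z=68, w=27).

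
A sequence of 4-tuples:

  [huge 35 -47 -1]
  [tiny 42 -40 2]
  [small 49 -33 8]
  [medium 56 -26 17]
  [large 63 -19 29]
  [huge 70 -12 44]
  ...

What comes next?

[tiny 77 -5 62]

For the size, repeats huge → tiny → small → medium → large: huge, tiny, small, medium, large, huge → tiny.
Second component: 35, 42, 49, 56, 63, 70 → 77 (+7 each step).
Third component: +7 each step, so -47, -40, -33, -26, -19, -12 → -5.
Fourth component: -1, 2, 8, 17, 29, 44 → 62 (differences are 3, 6, 9, … (increasing by 3 each time)).
Putting it together: [tiny 77 -5 62].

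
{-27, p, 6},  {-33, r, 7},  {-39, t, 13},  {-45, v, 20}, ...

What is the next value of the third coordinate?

33

First coordinate — −6 each step: -27, -33, -39, -45 → -51.
Letter: p, r, t, v → x (letters move forward 2 places in the alphabet).
For the third coordinate, each term is the sum of the two before it: 6, 7, 13, 20 → 33.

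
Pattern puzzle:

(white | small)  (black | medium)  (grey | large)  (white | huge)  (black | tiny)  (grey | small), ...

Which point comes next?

(white | medium)

Shade: white, black, grey, white, black, grey → white (repeats white → black → grey).
For the size, repeats small → medium → large → huge → tiny: small, medium, large, huge, tiny, small → medium.
Putting it together: (white | medium).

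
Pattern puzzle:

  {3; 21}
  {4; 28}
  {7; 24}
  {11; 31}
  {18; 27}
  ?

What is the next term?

{29; 34}

First part goes 3, 4, 7, 11, 18 → 29 (each term is the sum of the two before it).
For the second part, alternating steps +7, −4, +7, −4, …: 21, 28, 24, 31, 27 → 34.
Combining the parts gives {29; 34}.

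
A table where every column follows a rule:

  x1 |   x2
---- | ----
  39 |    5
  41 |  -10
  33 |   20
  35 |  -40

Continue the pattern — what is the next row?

27  80

Column x1: alternating steps +2, −8, +2, −8, …; 39, 41, 33, 35 → 27.
For the column x2, ×(-2) each step: 5, -10, 20, -40 → 80.
Combining the parts gives 27  80.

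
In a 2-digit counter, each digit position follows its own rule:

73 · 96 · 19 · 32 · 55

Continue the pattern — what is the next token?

First digit goes 7, 9, 1, 3, 5 → 7 (+2 each step, mod 10).
Second digit: +3 each step, mod 10, so 3, 6, 9, 2, 5 → 8.
So the next token is 78.

78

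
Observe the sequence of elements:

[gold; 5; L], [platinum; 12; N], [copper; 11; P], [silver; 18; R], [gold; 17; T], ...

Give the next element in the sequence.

Metal: repeats gold → platinum → copper → silver; gold, platinum, copper, silver, gold → platinum.
Second slot: 5, 12, 11, 18, 17 → 24 (alternating steps +7, −1, +7, −1, …).
Letter: letters move forward 2 places in the alphabet, so L, N, P, R, T → V.
Combining the parts gives [platinum; 24; V].

[platinum; 24; V]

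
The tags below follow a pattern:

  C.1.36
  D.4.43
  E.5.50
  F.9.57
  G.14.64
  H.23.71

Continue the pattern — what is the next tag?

I.37.78

For the letter, letters move forward 1 place in the alphabet: C, D, E, F, G, H → I.
Second component: each term is the sum of the two before it, so 1, 4, 5, 9, 14, 23 → 37.
For the third component, +7 each step: 36, 43, 50, 57, 64, 71 → 78.
Putting it together: I.37.78.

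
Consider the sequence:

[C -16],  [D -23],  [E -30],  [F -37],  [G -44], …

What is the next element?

[H -51]

Letter: letters move forward 1 place in the alphabet, so C, D, E, F, G → H.
For the second entry, −7 each step: -16, -23, -30, -37, -44 → -51.
So the next element is [H -51].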